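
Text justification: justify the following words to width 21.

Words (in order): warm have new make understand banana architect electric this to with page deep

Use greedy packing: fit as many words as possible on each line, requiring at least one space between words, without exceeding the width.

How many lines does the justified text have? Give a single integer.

Line 1: ['warm', 'have', 'new', 'make'] (min_width=18, slack=3)
Line 2: ['understand', 'banana'] (min_width=17, slack=4)
Line 3: ['architect', 'electric'] (min_width=18, slack=3)
Line 4: ['this', 'to', 'with', 'page'] (min_width=17, slack=4)
Line 5: ['deep'] (min_width=4, slack=17)
Total lines: 5

Answer: 5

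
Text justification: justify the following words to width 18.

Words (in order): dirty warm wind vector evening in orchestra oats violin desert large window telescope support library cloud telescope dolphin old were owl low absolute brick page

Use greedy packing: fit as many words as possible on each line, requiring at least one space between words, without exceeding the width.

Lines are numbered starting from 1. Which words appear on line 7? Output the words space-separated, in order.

Answer: library cloud

Derivation:
Line 1: ['dirty', 'warm', 'wind'] (min_width=15, slack=3)
Line 2: ['vector', 'evening', 'in'] (min_width=17, slack=1)
Line 3: ['orchestra', 'oats'] (min_width=14, slack=4)
Line 4: ['violin', 'desert'] (min_width=13, slack=5)
Line 5: ['large', 'window'] (min_width=12, slack=6)
Line 6: ['telescope', 'support'] (min_width=17, slack=1)
Line 7: ['library', 'cloud'] (min_width=13, slack=5)
Line 8: ['telescope', 'dolphin'] (min_width=17, slack=1)
Line 9: ['old', 'were', 'owl', 'low'] (min_width=16, slack=2)
Line 10: ['absolute', 'brick'] (min_width=14, slack=4)
Line 11: ['page'] (min_width=4, slack=14)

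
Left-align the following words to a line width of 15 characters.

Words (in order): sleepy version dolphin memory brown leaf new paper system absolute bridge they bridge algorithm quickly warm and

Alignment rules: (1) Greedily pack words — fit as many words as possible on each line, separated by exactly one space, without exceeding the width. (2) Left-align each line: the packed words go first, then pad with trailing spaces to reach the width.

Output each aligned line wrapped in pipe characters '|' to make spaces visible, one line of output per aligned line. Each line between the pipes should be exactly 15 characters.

Line 1: ['sleepy', 'version'] (min_width=14, slack=1)
Line 2: ['dolphin', 'memory'] (min_width=14, slack=1)
Line 3: ['brown', 'leaf', 'new'] (min_width=14, slack=1)
Line 4: ['paper', 'system'] (min_width=12, slack=3)
Line 5: ['absolute', 'bridge'] (min_width=15, slack=0)
Line 6: ['they', 'bridge'] (min_width=11, slack=4)
Line 7: ['algorithm'] (min_width=9, slack=6)
Line 8: ['quickly', 'warm'] (min_width=12, slack=3)
Line 9: ['and'] (min_width=3, slack=12)

Answer: |sleepy version |
|dolphin memory |
|brown leaf new |
|paper system   |
|absolute bridge|
|they bridge    |
|algorithm      |
|quickly warm   |
|and            |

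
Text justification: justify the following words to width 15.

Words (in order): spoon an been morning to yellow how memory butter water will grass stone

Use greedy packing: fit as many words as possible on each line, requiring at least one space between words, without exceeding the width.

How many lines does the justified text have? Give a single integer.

Answer: 6

Derivation:
Line 1: ['spoon', 'an', 'been'] (min_width=13, slack=2)
Line 2: ['morning', 'to'] (min_width=10, slack=5)
Line 3: ['yellow', 'how'] (min_width=10, slack=5)
Line 4: ['memory', 'butter'] (min_width=13, slack=2)
Line 5: ['water', 'will'] (min_width=10, slack=5)
Line 6: ['grass', 'stone'] (min_width=11, slack=4)
Total lines: 6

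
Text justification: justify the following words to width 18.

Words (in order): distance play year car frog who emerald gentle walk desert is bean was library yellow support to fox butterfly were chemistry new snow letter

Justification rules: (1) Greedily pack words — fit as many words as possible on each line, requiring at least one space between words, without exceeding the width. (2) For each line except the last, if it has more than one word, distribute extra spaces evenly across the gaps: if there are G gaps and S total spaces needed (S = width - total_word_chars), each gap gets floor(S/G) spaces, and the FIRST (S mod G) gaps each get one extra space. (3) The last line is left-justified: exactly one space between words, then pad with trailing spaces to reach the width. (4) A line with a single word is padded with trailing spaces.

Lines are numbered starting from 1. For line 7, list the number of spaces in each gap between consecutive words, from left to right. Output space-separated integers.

Line 1: ['distance', 'play', 'year'] (min_width=18, slack=0)
Line 2: ['car', 'frog', 'who'] (min_width=12, slack=6)
Line 3: ['emerald', 'gentle'] (min_width=14, slack=4)
Line 4: ['walk', 'desert', 'is'] (min_width=14, slack=4)
Line 5: ['bean', 'was', 'library'] (min_width=16, slack=2)
Line 6: ['yellow', 'support', 'to'] (min_width=17, slack=1)
Line 7: ['fox', 'butterfly', 'were'] (min_width=18, slack=0)
Line 8: ['chemistry', 'new', 'snow'] (min_width=18, slack=0)
Line 9: ['letter'] (min_width=6, slack=12)

Answer: 1 1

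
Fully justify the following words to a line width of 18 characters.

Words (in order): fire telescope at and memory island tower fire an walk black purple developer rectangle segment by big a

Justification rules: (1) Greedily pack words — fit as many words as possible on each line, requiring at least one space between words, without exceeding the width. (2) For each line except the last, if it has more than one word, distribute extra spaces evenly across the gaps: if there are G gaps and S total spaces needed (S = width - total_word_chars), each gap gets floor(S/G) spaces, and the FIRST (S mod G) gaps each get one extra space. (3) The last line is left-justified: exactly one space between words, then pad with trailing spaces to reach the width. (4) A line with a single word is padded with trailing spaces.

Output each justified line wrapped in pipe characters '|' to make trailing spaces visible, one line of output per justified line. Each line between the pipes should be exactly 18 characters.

Answer: |fire  telescope at|
|and  memory island|
|tower fire an walk|
|black       purple|
|developer         |
|rectangle  segment|
|by big a          |

Derivation:
Line 1: ['fire', 'telescope', 'at'] (min_width=17, slack=1)
Line 2: ['and', 'memory', 'island'] (min_width=17, slack=1)
Line 3: ['tower', 'fire', 'an', 'walk'] (min_width=18, slack=0)
Line 4: ['black', 'purple'] (min_width=12, slack=6)
Line 5: ['developer'] (min_width=9, slack=9)
Line 6: ['rectangle', 'segment'] (min_width=17, slack=1)
Line 7: ['by', 'big', 'a'] (min_width=8, slack=10)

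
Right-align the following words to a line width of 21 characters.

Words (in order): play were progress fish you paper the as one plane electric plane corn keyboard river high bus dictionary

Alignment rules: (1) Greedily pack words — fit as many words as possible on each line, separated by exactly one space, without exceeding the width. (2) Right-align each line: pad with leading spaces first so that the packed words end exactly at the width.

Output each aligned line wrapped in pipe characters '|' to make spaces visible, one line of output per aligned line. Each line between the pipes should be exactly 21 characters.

Line 1: ['play', 'were', 'progress'] (min_width=18, slack=3)
Line 2: ['fish', 'you', 'paper', 'the', 'as'] (min_width=21, slack=0)
Line 3: ['one', 'plane', 'electric'] (min_width=18, slack=3)
Line 4: ['plane', 'corn', 'keyboard'] (min_width=19, slack=2)
Line 5: ['river', 'high', 'bus'] (min_width=14, slack=7)
Line 6: ['dictionary'] (min_width=10, slack=11)

Answer: |   play were progress|
|fish you paper the as|
|   one plane electric|
|  plane corn keyboard|
|       river high bus|
|           dictionary|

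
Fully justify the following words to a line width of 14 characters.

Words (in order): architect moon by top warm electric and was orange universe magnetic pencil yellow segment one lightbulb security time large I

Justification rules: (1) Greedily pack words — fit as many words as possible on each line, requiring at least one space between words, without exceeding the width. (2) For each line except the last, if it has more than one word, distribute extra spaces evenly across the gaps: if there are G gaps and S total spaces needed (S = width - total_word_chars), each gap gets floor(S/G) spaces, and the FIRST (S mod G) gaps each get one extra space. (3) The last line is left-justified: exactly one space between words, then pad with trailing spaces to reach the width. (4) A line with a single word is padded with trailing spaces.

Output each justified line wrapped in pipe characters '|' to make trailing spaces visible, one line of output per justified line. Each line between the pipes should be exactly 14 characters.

Line 1: ['architect', 'moon'] (min_width=14, slack=0)
Line 2: ['by', 'top', 'warm'] (min_width=11, slack=3)
Line 3: ['electric', 'and'] (min_width=12, slack=2)
Line 4: ['was', 'orange'] (min_width=10, slack=4)
Line 5: ['universe'] (min_width=8, slack=6)
Line 6: ['magnetic'] (min_width=8, slack=6)
Line 7: ['pencil', 'yellow'] (min_width=13, slack=1)
Line 8: ['segment', 'one'] (min_width=11, slack=3)
Line 9: ['lightbulb'] (min_width=9, slack=5)
Line 10: ['security', 'time'] (min_width=13, slack=1)
Line 11: ['large', 'I'] (min_width=7, slack=7)

Answer: |architect moon|
|by   top  warm|
|electric   and|
|was     orange|
|universe      |
|magnetic      |
|pencil  yellow|
|segment    one|
|lightbulb     |
|security  time|
|large I       |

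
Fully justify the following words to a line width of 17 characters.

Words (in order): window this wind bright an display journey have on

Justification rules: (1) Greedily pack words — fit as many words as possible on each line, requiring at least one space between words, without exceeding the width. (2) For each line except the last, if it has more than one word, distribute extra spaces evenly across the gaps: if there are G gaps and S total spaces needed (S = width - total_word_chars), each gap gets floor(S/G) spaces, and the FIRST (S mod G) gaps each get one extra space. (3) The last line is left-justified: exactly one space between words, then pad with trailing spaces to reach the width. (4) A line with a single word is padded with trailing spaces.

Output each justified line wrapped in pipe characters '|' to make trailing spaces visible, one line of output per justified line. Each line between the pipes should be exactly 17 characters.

Answer: |window  this wind|
|bright an display|
|journey have on  |

Derivation:
Line 1: ['window', 'this', 'wind'] (min_width=16, slack=1)
Line 2: ['bright', 'an', 'display'] (min_width=17, slack=0)
Line 3: ['journey', 'have', 'on'] (min_width=15, slack=2)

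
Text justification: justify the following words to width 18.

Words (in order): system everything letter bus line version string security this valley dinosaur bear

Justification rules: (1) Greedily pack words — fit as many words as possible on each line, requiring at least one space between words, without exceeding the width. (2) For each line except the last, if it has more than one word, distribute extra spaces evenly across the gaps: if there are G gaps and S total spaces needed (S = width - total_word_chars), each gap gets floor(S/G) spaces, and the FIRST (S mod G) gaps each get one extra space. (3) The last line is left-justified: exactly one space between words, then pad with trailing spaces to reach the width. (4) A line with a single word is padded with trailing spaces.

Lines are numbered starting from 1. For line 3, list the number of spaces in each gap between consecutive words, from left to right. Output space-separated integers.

Answer: 5

Derivation:
Line 1: ['system', 'everything'] (min_width=17, slack=1)
Line 2: ['letter', 'bus', 'line'] (min_width=15, slack=3)
Line 3: ['version', 'string'] (min_width=14, slack=4)
Line 4: ['security', 'this'] (min_width=13, slack=5)
Line 5: ['valley', 'dinosaur'] (min_width=15, slack=3)
Line 6: ['bear'] (min_width=4, slack=14)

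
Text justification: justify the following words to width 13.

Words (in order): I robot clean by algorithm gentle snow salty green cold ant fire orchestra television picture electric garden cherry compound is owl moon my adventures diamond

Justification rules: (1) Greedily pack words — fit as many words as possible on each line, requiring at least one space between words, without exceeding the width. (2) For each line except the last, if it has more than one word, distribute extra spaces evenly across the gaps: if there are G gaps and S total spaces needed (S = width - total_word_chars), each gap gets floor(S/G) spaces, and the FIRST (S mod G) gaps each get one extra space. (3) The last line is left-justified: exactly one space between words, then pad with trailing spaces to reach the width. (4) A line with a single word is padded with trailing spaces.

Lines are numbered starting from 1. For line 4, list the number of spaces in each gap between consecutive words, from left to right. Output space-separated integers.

Answer: 3

Derivation:
Line 1: ['I', 'robot', 'clean'] (min_width=13, slack=0)
Line 2: ['by', 'algorithm'] (min_width=12, slack=1)
Line 3: ['gentle', 'snow'] (min_width=11, slack=2)
Line 4: ['salty', 'green'] (min_width=11, slack=2)
Line 5: ['cold', 'ant', 'fire'] (min_width=13, slack=0)
Line 6: ['orchestra'] (min_width=9, slack=4)
Line 7: ['television'] (min_width=10, slack=3)
Line 8: ['picture'] (min_width=7, slack=6)
Line 9: ['electric'] (min_width=8, slack=5)
Line 10: ['garden', 'cherry'] (min_width=13, slack=0)
Line 11: ['compound', 'is'] (min_width=11, slack=2)
Line 12: ['owl', 'moon', 'my'] (min_width=11, slack=2)
Line 13: ['adventures'] (min_width=10, slack=3)
Line 14: ['diamond'] (min_width=7, slack=6)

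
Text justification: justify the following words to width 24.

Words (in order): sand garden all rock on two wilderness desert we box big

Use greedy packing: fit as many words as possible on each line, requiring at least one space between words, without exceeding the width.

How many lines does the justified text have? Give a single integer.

Line 1: ['sand', 'garden', 'all', 'rock', 'on'] (min_width=23, slack=1)
Line 2: ['two', 'wilderness', 'desert', 'we'] (min_width=24, slack=0)
Line 3: ['box', 'big'] (min_width=7, slack=17)
Total lines: 3

Answer: 3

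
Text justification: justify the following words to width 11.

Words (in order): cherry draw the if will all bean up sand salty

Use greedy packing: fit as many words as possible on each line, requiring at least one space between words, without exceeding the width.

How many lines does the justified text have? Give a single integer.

Line 1: ['cherry', 'draw'] (min_width=11, slack=0)
Line 2: ['the', 'if', 'will'] (min_width=11, slack=0)
Line 3: ['all', 'bean', 'up'] (min_width=11, slack=0)
Line 4: ['sand', 'salty'] (min_width=10, slack=1)
Total lines: 4

Answer: 4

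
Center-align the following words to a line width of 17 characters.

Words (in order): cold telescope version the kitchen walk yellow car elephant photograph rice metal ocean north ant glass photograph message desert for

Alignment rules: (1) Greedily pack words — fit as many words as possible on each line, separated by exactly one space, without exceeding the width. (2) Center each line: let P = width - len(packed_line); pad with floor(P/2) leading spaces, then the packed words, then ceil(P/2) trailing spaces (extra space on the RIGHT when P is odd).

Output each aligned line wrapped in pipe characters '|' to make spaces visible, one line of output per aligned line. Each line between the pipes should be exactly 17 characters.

Answer: | cold telescope  |
|   version the   |
|  kitchen walk   |
|   yellow car    |
|    elephant     |
| photograph rice |
|metal ocean north|
|    ant glass    |
|   photograph    |
| message desert  |
|       for       |

Derivation:
Line 1: ['cold', 'telescope'] (min_width=14, slack=3)
Line 2: ['version', 'the'] (min_width=11, slack=6)
Line 3: ['kitchen', 'walk'] (min_width=12, slack=5)
Line 4: ['yellow', 'car'] (min_width=10, slack=7)
Line 5: ['elephant'] (min_width=8, slack=9)
Line 6: ['photograph', 'rice'] (min_width=15, slack=2)
Line 7: ['metal', 'ocean', 'north'] (min_width=17, slack=0)
Line 8: ['ant', 'glass'] (min_width=9, slack=8)
Line 9: ['photograph'] (min_width=10, slack=7)
Line 10: ['message', 'desert'] (min_width=14, slack=3)
Line 11: ['for'] (min_width=3, slack=14)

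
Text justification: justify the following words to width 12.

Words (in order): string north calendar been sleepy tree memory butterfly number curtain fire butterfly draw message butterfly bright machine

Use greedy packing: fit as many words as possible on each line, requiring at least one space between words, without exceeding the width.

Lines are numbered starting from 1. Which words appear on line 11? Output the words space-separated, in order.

Line 1: ['string', 'north'] (min_width=12, slack=0)
Line 2: ['calendar'] (min_width=8, slack=4)
Line 3: ['been', 'sleepy'] (min_width=11, slack=1)
Line 4: ['tree', 'memory'] (min_width=11, slack=1)
Line 5: ['butterfly'] (min_width=9, slack=3)
Line 6: ['number'] (min_width=6, slack=6)
Line 7: ['curtain', 'fire'] (min_width=12, slack=0)
Line 8: ['butterfly'] (min_width=9, slack=3)
Line 9: ['draw', 'message'] (min_width=12, slack=0)
Line 10: ['butterfly'] (min_width=9, slack=3)
Line 11: ['bright'] (min_width=6, slack=6)
Line 12: ['machine'] (min_width=7, slack=5)

Answer: bright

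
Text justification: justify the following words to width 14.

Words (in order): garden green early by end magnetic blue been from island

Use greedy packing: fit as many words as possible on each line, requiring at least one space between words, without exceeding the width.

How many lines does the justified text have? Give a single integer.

Line 1: ['garden', 'green'] (min_width=12, slack=2)
Line 2: ['early', 'by', 'end'] (min_width=12, slack=2)
Line 3: ['magnetic', 'blue'] (min_width=13, slack=1)
Line 4: ['been', 'from'] (min_width=9, slack=5)
Line 5: ['island'] (min_width=6, slack=8)
Total lines: 5

Answer: 5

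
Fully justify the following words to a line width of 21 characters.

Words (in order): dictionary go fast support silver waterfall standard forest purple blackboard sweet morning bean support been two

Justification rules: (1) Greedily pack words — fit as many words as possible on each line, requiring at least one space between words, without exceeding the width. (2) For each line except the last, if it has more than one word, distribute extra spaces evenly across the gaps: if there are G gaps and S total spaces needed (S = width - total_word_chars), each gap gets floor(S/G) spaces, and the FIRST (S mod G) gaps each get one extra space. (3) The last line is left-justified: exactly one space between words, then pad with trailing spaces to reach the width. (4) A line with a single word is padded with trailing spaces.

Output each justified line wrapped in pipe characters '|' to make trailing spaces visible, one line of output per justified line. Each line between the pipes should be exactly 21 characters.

Answer: |dictionary   go  fast|
|support        silver|
|waterfall    standard|
|forest         purple|
|blackboard      sweet|
|morning  bean support|
|been two             |

Derivation:
Line 1: ['dictionary', 'go', 'fast'] (min_width=18, slack=3)
Line 2: ['support', 'silver'] (min_width=14, slack=7)
Line 3: ['waterfall', 'standard'] (min_width=18, slack=3)
Line 4: ['forest', 'purple'] (min_width=13, slack=8)
Line 5: ['blackboard', 'sweet'] (min_width=16, slack=5)
Line 6: ['morning', 'bean', 'support'] (min_width=20, slack=1)
Line 7: ['been', 'two'] (min_width=8, slack=13)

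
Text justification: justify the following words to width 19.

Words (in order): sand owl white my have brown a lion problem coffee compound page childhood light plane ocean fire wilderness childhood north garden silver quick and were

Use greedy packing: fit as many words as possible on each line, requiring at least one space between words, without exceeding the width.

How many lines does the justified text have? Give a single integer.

Line 1: ['sand', 'owl', 'white', 'my'] (min_width=17, slack=2)
Line 2: ['have', 'brown', 'a', 'lion'] (min_width=17, slack=2)
Line 3: ['problem', 'coffee'] (min_width=14, slack=5)
Line 4: ['compound', 'page'] (min_width=13, slack=6)
Line 5: ['childhood', 'light'] (min_width=15, slack=4)
Line 6: ['plane', 'ocean', 'fire'] (min_width=16, slack=3)
Line 7: ['wilderness'] (min_width=10, slack=9)
Line 8: ['childhood', 'north'] (min_width=15, slack=4)
Line 9: ['garden', 'silver', 'quick'] (min_width=19, slack=0)
Line 10: ['and', 'were'] (min_width=8, slack=11)
Total lines: 10

Answer: 10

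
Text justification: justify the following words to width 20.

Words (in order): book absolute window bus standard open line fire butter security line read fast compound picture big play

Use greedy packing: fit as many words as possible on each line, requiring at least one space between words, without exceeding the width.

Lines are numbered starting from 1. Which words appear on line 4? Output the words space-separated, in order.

Answer: security line read

Derivation:
Line 1: ['book', 'absolute', 'window'] (min_width=20, slack=0)
Line 2: ['bus', 'standard', 'open'] (min_width=17, slack=3)
Line 3: ['line', 'fire', 'butter'] (min_width=16, slack=4)
Line 4: ['security', 'line', 'read'] (min_width=18, slack=2)
Line 5: ['fast', 'compound'] (min_width=13, slack=7)
Line 6: ['picture', 'big', 'play'] (min_width=16, slack=4)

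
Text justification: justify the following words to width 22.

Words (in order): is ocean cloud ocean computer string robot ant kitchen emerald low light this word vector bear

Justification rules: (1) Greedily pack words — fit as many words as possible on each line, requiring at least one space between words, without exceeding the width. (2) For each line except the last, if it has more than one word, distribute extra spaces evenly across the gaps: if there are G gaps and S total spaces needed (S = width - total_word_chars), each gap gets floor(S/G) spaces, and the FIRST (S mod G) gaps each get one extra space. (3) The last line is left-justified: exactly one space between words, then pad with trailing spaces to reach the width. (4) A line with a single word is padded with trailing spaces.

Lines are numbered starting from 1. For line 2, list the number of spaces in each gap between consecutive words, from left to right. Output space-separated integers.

Line 1: ['is', 'ocean', 'cloud', 'ocean'] (min_width=20, slack=2)
Line 2: ['computer', 'string', 'robot'] (min_width=21, slack=1)
Line 3: ['ant', 'kitchen', 'emerald'] (min_width=19, slack=3)
Line 4: ['low', 'light', 'this', 'word'] (min_width=19, slack=3)
Line 5: ['vector', 'bear'] (min_width=11, slack=11)

Answer: 2 1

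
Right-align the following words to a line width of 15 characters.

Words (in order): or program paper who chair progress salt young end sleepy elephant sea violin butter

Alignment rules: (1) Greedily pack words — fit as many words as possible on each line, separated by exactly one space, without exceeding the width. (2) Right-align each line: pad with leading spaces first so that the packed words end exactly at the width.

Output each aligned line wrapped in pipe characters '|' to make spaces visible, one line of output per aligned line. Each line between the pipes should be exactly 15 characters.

Line 1: ['or', 'program'] (min_width=10, slack=5)
Line 2: ['paper', 'who', 'chair'] (min_width=15, slack=0)
Line 3: ['progress', 'salt'] (min_width=13, slack=2)
Line 4: ['young', 'end'] (min_width=9, slack=6)
Line 5: ['sleepy', 'elephant'] (min_width=15, slack=0)
Line 6: ['sea', 'violin'] (min_width=10, slack=5)
Line 7: ['butter'] (min_width=6, slack=9)

Answer: |     or program|
|paper who chair|
|  progress salt|
|      young end|
|sleepy elephant|
|     sea violin|
|         butter|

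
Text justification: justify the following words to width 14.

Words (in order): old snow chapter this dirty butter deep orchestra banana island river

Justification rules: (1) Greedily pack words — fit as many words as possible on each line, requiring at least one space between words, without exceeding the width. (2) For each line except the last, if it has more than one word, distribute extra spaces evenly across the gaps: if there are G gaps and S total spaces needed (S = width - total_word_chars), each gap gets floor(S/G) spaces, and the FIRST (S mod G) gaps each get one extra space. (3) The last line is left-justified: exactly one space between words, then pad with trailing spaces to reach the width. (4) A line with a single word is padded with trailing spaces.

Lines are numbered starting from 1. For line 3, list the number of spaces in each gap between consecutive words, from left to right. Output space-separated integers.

Line 1: ['old', 'snow'] (min_width=8, slack=6)
Line 2: ['chapter', 'this'] (min_width=12, slack=2)
Line 3: ['dirty', 'butter'] (min_width=12, slack=2)
Line 4: ['deep', 'orchestra'] (min_width=14, slack=0)
Line 5: ['banana', 'island'] (min_width=13, slack=1)
Line 6: ['river'] (min_width=5, slack=9)

Answer: 3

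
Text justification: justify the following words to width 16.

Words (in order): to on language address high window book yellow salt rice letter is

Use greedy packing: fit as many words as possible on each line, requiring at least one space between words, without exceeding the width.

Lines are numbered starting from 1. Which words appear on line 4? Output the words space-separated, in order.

Answer: yellow salt rice

Derivation:
Line 1: ['to', 'on', 'language'] (min_width=14, slack=2)
Line 2: ['address', 'high'] (min_width=12, slack=4)
Line 3: ['window', 'book'] (min_width=11, slack=5)
Line 4: ['yellow', 'salt', 'rice'] (min_width=16, slack=0)
Line 5: ['letter', 'is'] (min_width=9, slack=7)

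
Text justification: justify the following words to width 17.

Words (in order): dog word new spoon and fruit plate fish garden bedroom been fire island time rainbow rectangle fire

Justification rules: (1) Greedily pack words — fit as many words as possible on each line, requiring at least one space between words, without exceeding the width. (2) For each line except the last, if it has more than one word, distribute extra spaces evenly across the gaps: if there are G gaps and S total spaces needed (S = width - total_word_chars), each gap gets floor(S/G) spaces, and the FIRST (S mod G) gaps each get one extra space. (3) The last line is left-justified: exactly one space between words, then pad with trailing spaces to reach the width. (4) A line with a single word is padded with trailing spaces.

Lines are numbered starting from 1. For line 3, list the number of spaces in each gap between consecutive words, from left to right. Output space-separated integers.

Line 1: ['dog', 'word', 'new'] (min_width=12, slack=5)
Line 2: ['spoon', 'and', 'fruit'] (min_width=15, slack=2)
Line 3: ['plate', 'fish', 'garden'] (min_width=17, slack=0)
Line 4: ['bedroom', 'been', 'fire'] (min_width=17, slack=0)
Line 5: ['island', 'time'] (min_width=11, slack=6)
Line 6: ['rainbow', 'rectangle'] (min_width=17, slack=0)
Line 7: ['fire'] (min_width=4, slack=13)

Answer: 1 1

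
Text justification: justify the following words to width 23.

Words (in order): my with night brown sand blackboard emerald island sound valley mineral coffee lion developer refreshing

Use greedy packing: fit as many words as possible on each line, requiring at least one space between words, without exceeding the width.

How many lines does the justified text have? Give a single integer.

Answer: 5

Derivation:
Line 1: ['my', 'with', 'night', 'brown'] (min_width=19, slack=4)
Line 2: ['sand', 'blackboard', 'emerald'] (min_width=23, slack=0)
Line 3: ['island', 'sound', 'valley'] (min_width=19, slack=4)
Line 4: ['mineral', 'coffee', 'lion'] (min_width=19, slack=4)
Line 5: ['developer', 'refreshing'] (min_width=20, slack=3)
Total lines: 5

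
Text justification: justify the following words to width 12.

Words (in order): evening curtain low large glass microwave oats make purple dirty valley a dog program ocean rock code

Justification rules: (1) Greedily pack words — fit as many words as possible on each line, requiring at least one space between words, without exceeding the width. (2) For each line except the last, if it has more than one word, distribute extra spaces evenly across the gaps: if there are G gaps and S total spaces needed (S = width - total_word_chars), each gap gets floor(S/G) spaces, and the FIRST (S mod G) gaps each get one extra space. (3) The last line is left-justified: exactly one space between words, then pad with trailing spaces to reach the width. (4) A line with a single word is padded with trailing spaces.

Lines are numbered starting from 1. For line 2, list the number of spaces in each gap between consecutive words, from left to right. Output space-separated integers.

Answer: 2

Derivation:
Line 1: ['evening'] (min_width=7, slack=5)
Line 2: ['curtain', 'low'] (min_width=11, slack=1)
Line 3: ['large', 'glass'] (min_width=11, slack=1)
Line 4: ['microwave'] (min_width=9, slack=3)
Line 5: ['oats', 'make'] (min_width=9, slack=3)
Line 6: ['purple', 'dirty'] (min_width=12, slack=0)
Line 7: ['valley', 'a', 'dog'] (min_width=12, slack=0)
Line 8: ['program'] (min_width=7, slack=5)
Line 9: ['ocean', 'rock'] (min_width=10, slack=2)
Line 10: ['code'] (min_width=4, slack=8)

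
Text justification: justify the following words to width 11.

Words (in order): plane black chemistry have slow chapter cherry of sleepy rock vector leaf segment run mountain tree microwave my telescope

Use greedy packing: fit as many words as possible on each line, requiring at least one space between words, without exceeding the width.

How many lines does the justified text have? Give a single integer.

Line 1: ['plane', 'black'] (min_width=11, slack=0)
Line 2: ['chemistry'] (min_width=9, slack=2)
Line 3: ['have', 'slow'] (min_width=9, slack=2)
Line 4: ['chapter'] (min_width=7, slack=4)
Line 5: ['cherry', 'of'] (min_width=9, slack=2)
Line 6: ['sleepy', 'rock'] (min_width=11, slack=0)
Line 7: ['vector', 'leaf'] (min_width=11, slack=0)
Line 8: ['segment', 'run'] (min_width=11, slack=0)
Line 9: ['mountain'] (min_width=8, slack=3)
Line 10: ['tree'] (min_width=4, slack=7)
Line 11: ['microwave'] (min_width=9, slack=2)
Line 12: ['my'] (min_width=2, slack=9)
Line 13: ['telescope'] (min_width=9, slack=2)
Total lines: 13

Answer: 13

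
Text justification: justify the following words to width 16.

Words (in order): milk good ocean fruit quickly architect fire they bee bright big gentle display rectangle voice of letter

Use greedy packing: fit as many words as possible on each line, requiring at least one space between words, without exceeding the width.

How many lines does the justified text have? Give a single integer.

Answer: 8

Derivation:
Line 1: ['milk', 'good', 'ocean'] (min_width=15, slack=1)
Line 2: ['fruit', 'quickly'] (min_width=13, slack=3)
Line 3: ['architect', 'fire'] (min_width=14, slack=2)
Line 4: ['they', 'bee', 'bright'] (min_width=15, slack=1)
Line 5: ['big', 'gentle'] (min_width=10, slack=6)
Line 6: ['display'] (min_width=7, slack=9)
Line 7: ['rectangle', 'voice'] (min_width=15, slack=1)
Line 8: ['of', 'letter'] (min_width=9, slack=7)
Total lines: 8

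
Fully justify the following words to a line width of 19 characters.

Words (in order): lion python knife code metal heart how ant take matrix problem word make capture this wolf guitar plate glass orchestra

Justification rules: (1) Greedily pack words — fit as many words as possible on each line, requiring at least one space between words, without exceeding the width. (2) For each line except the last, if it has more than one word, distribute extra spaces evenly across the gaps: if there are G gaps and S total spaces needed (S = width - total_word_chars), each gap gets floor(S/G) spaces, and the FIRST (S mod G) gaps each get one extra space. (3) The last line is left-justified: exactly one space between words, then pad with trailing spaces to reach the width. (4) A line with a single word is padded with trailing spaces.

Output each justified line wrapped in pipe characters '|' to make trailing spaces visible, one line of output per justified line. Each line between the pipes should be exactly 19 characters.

Answer: |lion  python  knife|
|code   metal  heart|
|how ant take matrix|
|problem  word  make|
|capture  this  wolf|
|guitar  plate glass|
|orchestra          |

Derivation:
Line 1: ['lion', 'python', 'knife'] (min_width=17, slack=2)
Line 2: ['code', 'metal', 'heart'] (min_width=16, slack=3)
Line 3: ['how', 'ant', 'take', 'matrix'] (min_width=19, slack=0)
Line 4: ['problem', 'word', 'make'] (min_width=17, slack=2)
Line 5: ['capture', 'this', 'wolf'] (min_width=17, slack=2)
Line 6: ['guitar', 'plate', 'glass'] (min_width=18, slack=1)
Line 7: ['orchestra'] (min_width=9, slack=10)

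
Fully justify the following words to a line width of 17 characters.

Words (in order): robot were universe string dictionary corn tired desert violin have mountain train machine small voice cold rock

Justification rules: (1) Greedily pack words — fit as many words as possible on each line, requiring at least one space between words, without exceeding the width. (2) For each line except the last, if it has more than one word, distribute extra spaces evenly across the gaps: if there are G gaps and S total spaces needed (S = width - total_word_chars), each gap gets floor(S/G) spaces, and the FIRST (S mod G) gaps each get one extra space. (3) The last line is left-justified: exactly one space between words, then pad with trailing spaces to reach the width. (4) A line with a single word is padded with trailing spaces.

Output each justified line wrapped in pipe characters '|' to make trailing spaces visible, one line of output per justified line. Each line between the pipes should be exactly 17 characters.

Line 1: ['robot', 'were'] (min_width=10, slack=7)
Line 2: ['universe', 'string'] (min_width=15, slack=2)
Line 3: ['dictionary', 'corn'] (min_width=15, slack=2)
Line 4: ['tired', 'desert'] (min_width=12, slack=5)
Line 5: ['violin', 'have'] (min_width=11, slack=6)
Line 6: ['mountain', 'train'] (min_width=14, slack=3)
Line 7: ['machine', 'small'] (min_width=13, slack=4)
Line 8: ['voice', 'cold', 'rock'] (min_width=15, slack=2)

Answer: |robot        were|
|universe   string|
|dictionary   corn|
|tired      desert|
|violin       have|
|mountain    train|
|machine     small|
|voice cold rock  |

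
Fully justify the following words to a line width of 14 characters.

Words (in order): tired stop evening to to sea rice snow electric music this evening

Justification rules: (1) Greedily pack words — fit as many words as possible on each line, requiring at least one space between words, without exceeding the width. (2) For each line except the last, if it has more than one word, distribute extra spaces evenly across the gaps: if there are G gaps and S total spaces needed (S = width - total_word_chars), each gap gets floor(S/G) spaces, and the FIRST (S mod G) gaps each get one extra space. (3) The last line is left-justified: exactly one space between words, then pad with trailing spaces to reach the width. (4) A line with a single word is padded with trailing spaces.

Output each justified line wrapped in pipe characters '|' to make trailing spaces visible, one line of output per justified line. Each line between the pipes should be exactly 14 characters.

Line 1: ['tired', 'stop'] (min_width=10, slack=4)
Line 2: ['evening', 'to', 'to'] (min_width=13, slack=1)
Line 3: ['sea', 'rice', 'snow'] (min_width=13, slack=1)
Line 4: ['electric', 'music'] (min_width=14, slack=0)
Line 5: ['this', 'evening'] (min_width=12, slack=2)

Answer: |tired     stop|
|evening  to to|
|sea  rice snow|
|electric music|
|this evening  |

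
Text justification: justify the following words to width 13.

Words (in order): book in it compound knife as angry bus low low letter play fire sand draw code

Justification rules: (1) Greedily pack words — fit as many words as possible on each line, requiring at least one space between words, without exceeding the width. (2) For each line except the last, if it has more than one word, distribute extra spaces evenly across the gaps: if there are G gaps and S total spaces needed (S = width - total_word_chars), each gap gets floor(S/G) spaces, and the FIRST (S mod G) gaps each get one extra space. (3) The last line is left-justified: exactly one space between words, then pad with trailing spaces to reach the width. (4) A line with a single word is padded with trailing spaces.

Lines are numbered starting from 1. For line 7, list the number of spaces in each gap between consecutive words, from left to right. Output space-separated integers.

Line 1: ['book', 'in', 'it'] (min_width=10, slack=3)
Line 2: ['compound'] (min_width=8, slack=5)
Line 3: ['knife', 'as'] (min_width=8, slack=5)
Line 4: ['angry', 'bus', 'low'] (min_width=13, slack=0)
Line 5: ['low', 'letter'] (min_width=10, slack=3)
Line 6: ['play', 'fire'] (min_width=9, slack=4)
Line 7: ['sand', 'draw'] (min_width=9, slack=4)
Line 8: ['code'] (min_width=4, slack=9)

Answer: 5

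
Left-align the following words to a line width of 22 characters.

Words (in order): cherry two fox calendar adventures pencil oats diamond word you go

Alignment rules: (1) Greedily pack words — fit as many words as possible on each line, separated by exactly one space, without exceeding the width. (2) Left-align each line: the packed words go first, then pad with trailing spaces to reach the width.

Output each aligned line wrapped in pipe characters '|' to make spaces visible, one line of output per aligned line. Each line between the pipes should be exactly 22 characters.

Answer: |cherry two fox        |
|calendar adventures   |
|pencil oats diamond   |
|word you go           |

Derivation:
Line 1: ['cherry', 'two', 'fox'] (min_width=14, slack=8)
Line 2: ['calendar', 'adventures'] (min_width=19, slack=3)
Line 3: ['pencil', 'oats', 'diamond'] (min_width=19, slack=3)
Line 4: ['word', 'you', 'go'] (min_width=11, slack=11)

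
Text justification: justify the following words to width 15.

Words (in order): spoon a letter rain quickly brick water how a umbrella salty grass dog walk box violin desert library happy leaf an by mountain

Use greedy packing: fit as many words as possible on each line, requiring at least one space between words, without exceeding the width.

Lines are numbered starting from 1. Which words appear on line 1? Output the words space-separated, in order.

Line 1: ['spoon', 'a', 'letter'] (min_width=14, slack=1)
Line 2: ['rain', 'quickly'] (min_width=12, slack=3)
Line 3: ['brick', 'water', 'how'] (min_width=15, slack=0)
Line 4: ['a', 'umbrella'] (min_width=10, slack=5)
Line 5: ['salty', 'grass', 'dog'] (min_width=15, slack=0)
Line 6: ['walk', 'box', 'violin'] (min_width=15, slack=0)
Line 7: ['desert', 'library'] (min_width=14, slack=1)
Line 8: ['happy', 'leaf', 'an'] (min_width=13, slack=2)
Line 9: ['by', 'mountain'] (min_width=11, slack=4)

Answer: spoon a letter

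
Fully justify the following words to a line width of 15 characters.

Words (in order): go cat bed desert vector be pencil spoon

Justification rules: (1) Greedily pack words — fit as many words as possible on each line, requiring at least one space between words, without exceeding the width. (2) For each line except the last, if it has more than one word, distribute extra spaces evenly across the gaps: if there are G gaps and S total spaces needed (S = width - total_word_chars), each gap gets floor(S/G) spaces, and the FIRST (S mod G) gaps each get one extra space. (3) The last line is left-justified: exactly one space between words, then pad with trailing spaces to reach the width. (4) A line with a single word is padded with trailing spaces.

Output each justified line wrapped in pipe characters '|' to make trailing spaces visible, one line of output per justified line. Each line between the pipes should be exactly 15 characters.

Answer: |go    cat   bed|
|desert   vector|
|be pencil spoon|

Derivation:
Line 1: ['go', 'cat', 'bed'] (min_width=10, slack=5)
Line 2: ['desert', 'vector'] (min_width=13, slack=2)
Line 3: ['be', 'pencil', 'spoon'] (min_width=15, slack=0)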